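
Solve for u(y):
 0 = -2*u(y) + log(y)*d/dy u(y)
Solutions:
 u(y) = C1*exp(2*li(y))


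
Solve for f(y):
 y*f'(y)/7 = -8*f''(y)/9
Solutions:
 f(y) = C1 + C2*erf(3*sqrt(7)*y/28)


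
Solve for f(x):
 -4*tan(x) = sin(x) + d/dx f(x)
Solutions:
 f(x) = C1 + 4*log(cos(x)) + cos(x)


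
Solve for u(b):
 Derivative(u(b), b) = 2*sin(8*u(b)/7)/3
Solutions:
 -2*b/3 + 7*log(cos(8*u(b)/7) - 1)/16 - 7*log(cos(8*u(b)/7) + 1)/16 = C1


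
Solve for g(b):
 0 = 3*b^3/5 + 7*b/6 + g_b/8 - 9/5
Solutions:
 g(b) = C1 - 6*b^4/5 - 14*b^2/3 + 72*b/5


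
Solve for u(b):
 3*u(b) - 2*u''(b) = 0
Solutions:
 u(b) = C1*exp(-sqrt(6)*b/2) + C2*exp(sqrt(6)*b/2)


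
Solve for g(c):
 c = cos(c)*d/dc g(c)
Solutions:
 g(c) = C1 + Integral(c/cos(c), c)


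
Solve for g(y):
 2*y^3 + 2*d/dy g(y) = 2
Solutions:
 g(y) = C1 - y^4/4 + y


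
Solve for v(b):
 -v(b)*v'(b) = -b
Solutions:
 v(b) = -sqrt(C1 + b^2)
 v(b) = sqrt(C1 + b^2)


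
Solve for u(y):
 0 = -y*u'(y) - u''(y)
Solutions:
 u(y) = C1 + C2*erf(sqrt(2)*y/2)


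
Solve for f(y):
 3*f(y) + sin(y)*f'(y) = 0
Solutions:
 f(y) = C1*(cos(y) + 1)^(3/2)/(cos(y) - 1)^(3/2)


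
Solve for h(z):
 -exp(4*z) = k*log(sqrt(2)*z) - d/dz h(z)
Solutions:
 h(z) = C1 + k*z*log(z) + k*z*(-1 + log(2)/2) + exp(4*z)/4


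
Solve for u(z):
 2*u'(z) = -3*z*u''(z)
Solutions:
 u(z) = C1 + C2*z^(1/3)


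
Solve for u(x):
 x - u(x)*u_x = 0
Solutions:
 u(x) = -sqrt(C1 + x^2)
 u(x) = sqrt(C1 + x^2)


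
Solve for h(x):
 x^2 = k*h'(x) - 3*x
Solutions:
 h(x) = C1 + x^3/(3*k) + 3*x^2/(2*k)


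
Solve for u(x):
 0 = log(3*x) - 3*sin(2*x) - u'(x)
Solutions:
 u(x) = C1 + x*log(x) - x + x*log(3) + 3*cos(2*x)/2


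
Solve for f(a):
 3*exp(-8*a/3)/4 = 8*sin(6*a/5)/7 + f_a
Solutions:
 f(a) = C1 + 20*cos(6*a/5)/21 - 9*exp(-8*a/3)/32


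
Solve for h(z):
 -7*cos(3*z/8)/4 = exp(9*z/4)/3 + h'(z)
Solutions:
 h(z) = C1 - 4*exp(9*z/4)/27 - 14*sin(3*z/8)/3


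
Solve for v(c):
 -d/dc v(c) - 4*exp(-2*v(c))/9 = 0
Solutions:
 v(c) = log(-sqrt(C1 - 8*c)) - log(3)
 v(c) = log(C1 - 8*c)/2 - log(3)


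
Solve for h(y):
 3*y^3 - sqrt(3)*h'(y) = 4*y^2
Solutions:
 h(y) = C1 + sqrt(3)*y^4/4 - 4*sqrt(3)*y^3/9


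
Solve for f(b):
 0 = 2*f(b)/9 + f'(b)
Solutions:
 f(b) = C1*exp(-2*b/9)


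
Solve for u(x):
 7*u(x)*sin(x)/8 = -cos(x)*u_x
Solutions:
 u(x) = C1*cos(x)^(7/8)


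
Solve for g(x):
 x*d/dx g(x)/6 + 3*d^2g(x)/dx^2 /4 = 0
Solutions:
 g(x) = C1 + C2*erf(x/3)


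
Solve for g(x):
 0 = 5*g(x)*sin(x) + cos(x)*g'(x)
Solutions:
 g(x) = C1*cos(x)^5


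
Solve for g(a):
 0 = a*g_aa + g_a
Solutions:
 g(a) = C1 + C2*log(a)


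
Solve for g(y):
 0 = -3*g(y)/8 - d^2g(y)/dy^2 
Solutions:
 g(y) = C1*sin(sqrt(6)*y/4) + C2*cos(sqrt(6)*y/4)


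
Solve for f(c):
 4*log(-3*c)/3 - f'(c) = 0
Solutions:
 f(c) = C1 + 4*c*log(-c)/3 + 4*c*(-1 + log(3))/3


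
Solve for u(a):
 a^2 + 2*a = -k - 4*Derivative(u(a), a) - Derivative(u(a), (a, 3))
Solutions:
 u(a) = C1 + C2*sin(2*a) + C3*cos(2*a) - a^3/12 - a^2/4 - a*k/4 + a/8


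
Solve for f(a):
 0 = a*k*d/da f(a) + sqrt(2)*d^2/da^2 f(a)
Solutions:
 f(a) = Piecewise((-2^(3/4)*sqrt(pi)*C1*erf(2^(1/4)*a*sqrt(k)/2)/(2*sqrt(k)) - C2, (k > 0) | (k < 0)), (-C1*a - C2, True))


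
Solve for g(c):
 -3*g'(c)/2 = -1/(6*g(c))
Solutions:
 g(c) = -sqrt(C1 + 2*c)/3
 g(c) = sqrt(C1 + 2*c)/3


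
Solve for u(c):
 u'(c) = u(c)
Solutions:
 u(c) = C1*exp(c)


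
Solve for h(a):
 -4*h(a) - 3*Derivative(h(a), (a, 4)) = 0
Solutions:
 h(a) = (C1*sin(3^(3/4)*a/3) + C2*cos(3^(3/4)*a/3))*exp(-3^(3/4)*a/3) + (C3*sin(3^(3/4)*a/3) + C4*cos(3^(3/4)*a/3))*exp(3^(3/4)*a/3)


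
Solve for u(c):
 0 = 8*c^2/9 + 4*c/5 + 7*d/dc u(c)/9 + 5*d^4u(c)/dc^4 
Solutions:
 u(c) = C1 + C4*exp(-525^(1/3)*c/15) - 8*c^3/21 - 18*c^2/35 + (C2*sin(175^(1/3)*3^(5/6)*c/30) + C3*cos(175^(1/3)*3^(5/6)*c/30))*exp(525^(1/3)*c/30)


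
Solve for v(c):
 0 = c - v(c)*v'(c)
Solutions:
 v(c) = -sqrt(C1 + c^2)
 v(c) = sqrt(C1 + c^2)


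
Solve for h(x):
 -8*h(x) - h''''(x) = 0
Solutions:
 h(x) = (C1*sin(2^(1/4)*x) + C2*cos(2^(1/4)*x))*exp(-2^(1/4)*x) + (C3*sin(2^(1/4)*x) + C4*cos(2^(1/4)*x))*exp(2^(1/4)*x)


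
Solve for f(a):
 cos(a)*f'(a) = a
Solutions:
 f(a) = C1 + Integral(a/cos(a), a)


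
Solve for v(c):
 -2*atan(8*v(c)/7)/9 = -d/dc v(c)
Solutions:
 Integral(1/atan(8*_y/7), (_y, v(c))) = C1 + 2*c/9


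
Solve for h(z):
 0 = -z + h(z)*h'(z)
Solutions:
 h(z) = -sqrt(C1 + z^2)
 h(z) = sqrt(C1 + z^2)


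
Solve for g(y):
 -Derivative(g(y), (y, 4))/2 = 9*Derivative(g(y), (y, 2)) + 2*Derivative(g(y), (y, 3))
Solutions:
 g(y) = C1 + C2*y + (C3*sin(sqrt(14)*y) + C4*cos(sqrt(14)*y))*exp(-2*y)


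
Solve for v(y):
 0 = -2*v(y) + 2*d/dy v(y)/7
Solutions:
 v(y) = C1*exp(7*y)


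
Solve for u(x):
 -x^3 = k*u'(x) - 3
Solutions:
 u(x) = C1 - x^4/(4*k) + 3*x/k


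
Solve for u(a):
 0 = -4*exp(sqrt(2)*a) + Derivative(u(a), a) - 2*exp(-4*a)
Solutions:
 u(a) = C1 + 2*sqrt(2)*exp(sqrt(2)*a) - exp(-4*a)/2


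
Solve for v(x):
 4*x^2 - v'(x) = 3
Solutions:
 v(x) = C1 + 4*x^3/3 - 3*x


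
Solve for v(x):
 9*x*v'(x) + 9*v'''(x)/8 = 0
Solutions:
 v(x) = C1 + Integral(C2*airyai(-2*x) + C3*airybi(-2*x), x)


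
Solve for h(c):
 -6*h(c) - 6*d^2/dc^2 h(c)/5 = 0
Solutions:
 h(c) = C1*sin(sqrt(5)*c) + C2*cos(sqrt(5)*c)


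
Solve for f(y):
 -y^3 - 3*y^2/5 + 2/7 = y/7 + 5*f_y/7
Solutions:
 f(y) = C1 - 7*y^4/20 - 7*y^3/25 - y^2/10 + 2*y/5


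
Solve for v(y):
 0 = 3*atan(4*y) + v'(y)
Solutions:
 v(y) = C1 - 3*y*atan(4*y) + 3*log(16*y^2 + 1)/8


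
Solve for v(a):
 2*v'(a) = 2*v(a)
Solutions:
 v(a) = C1*exp(a)


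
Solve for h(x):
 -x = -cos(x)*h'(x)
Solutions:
 h(x) = C1 + Integral(x/cos(x), x)


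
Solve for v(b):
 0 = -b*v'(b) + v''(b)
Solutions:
 v(b) = C1 + C2*erfi(sqrt(2)*b/2)


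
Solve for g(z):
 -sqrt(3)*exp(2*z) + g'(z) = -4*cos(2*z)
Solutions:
 g(z) = C1 + sqrt(3)*exp(2*z)/2 - 2*sin(2*z)


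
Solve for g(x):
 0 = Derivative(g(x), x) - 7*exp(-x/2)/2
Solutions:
 g(x) = C1 - 7*exp(-x/2)


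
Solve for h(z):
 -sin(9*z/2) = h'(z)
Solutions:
 h(z) = C1 + 2*cos(9*z/2)/9


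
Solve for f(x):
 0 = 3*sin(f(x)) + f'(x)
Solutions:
 f(x) = -acos((-C1 - exp(6*x))/(C1 - exp(6*x))) + 2*pi
 f(x) = acos((-C1 - exp(6*x))/(C1 - exp(6*x)))


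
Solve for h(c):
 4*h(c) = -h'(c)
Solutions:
 h(c) = C1*exp(-4*c)


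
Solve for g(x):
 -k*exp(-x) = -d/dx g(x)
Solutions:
 g(x) = C1 - k*exp(-x)


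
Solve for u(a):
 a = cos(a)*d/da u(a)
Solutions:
 u(a) = C1 + Integral(a/cos(a), a)


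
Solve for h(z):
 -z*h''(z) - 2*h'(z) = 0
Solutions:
 h(z) = C1 + C2/z


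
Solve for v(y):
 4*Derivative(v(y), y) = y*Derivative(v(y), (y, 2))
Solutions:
 v(y) = C1 + C2*y^5


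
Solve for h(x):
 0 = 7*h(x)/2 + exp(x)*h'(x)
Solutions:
 h(x) = C1*exp(7*exp(-x)/2)


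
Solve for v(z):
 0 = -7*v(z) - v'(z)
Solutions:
 v(z) = C1*exp(-7*z)


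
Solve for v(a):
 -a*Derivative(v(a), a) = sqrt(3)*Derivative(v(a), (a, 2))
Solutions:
 v(a) = C1 + C2*erf(sqrt(2)*3^(3/4)*a/6)


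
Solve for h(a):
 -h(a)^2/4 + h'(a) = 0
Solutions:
 h(a) = -4/(C1 + a)


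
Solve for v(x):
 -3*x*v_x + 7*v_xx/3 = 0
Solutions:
 v(x) = C1 + C2*erfi(3*sqrt(14)*x/14)


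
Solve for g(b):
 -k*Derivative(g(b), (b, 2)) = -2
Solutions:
 g(b) = C1 + C2*b + b^2/k


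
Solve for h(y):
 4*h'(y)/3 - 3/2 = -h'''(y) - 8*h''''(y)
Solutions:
 h(y) = C1 + C2*exp(y*(-2 + (48*sqrt(577) + 1153)^(-1/3) + (48*sqrt(577) + 1153)^(1/3))/48)*sin(sqrt(3)*y*(-(48*sqrt(577) + 1153)^(1/3) + (48*sqrt(577) + 1153)^(-1/3))/48) + C3*exp(y*(-2 + (48*sqrt(577) + 1153)^(-1/3) + (48*sqrt(577) + 1153)^(1/3))/48)*cos(sqrt(3)*y*(-(48*sqrt(577) + 1153)^(1/3) + (48*sqrt(577) + 1153)^(-1/3))/48) + C4*exp(-y*((48*sqrt(577) + 1153)^(-1/3) + 1 + (48*sqrt(577) + 1153)^(1/3))/24) + 9*y/8


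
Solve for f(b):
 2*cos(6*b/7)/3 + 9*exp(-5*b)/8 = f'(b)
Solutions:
 f(b) = C1 + 7*sin(6*b/7)/9 - 9*exp(-5*b)/40


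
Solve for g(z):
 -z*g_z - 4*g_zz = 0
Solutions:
 g(z) = C1 + C2*erf(sqrt(2)*z/4)


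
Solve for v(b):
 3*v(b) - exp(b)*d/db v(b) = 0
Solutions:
 v(b) = C1*exp(-3*exp(-b))


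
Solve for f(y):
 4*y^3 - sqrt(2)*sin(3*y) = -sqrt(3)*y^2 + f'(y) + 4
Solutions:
 f(y) = C1 + y^4 + sqrt(3)*y^3/3 - 4*y + sqrt(2)*cos(3*y)/3


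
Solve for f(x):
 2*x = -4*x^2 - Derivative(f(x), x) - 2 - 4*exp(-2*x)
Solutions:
 f(x) = C1 - 4*x^3/3 - x^2 - 2*x + 2*exp(-2*x)


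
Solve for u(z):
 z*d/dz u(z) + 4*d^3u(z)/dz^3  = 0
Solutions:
 u(z) = C1 + Integral(C2*airyai(-2^(1/3)*z/2) + C3*airybi(-2^(1/3)*z/2), z)


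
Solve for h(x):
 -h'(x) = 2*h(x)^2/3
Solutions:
 h(x) = 3/(C1 + 2*x)


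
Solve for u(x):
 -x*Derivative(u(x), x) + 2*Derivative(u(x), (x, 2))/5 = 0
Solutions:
 u(x) = C1 + C2*erfi(sqrt(5)*x/2)


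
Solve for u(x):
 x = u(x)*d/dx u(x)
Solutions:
 u(x) = -sqrt(C1 + x^2)
 u(x) = sqrt(C1 + x^2)


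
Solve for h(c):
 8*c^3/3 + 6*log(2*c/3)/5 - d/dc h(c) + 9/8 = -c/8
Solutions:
 h(c) = C1 + 2*c^4/3 + c^2/16 + 6*c*log(c)/5 - 6*c*log(3)/5 - 3*c/40 + 6*c*log(2)/5


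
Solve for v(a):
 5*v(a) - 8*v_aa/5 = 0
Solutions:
 v(a) = C1*exp(-5*sqrt(2)*a/4) + C2*exp(5*sqrt(2)*a/4)


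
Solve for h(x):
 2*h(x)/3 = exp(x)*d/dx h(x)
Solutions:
 h(x) = C1*exp(-2*exp(-x)/3)


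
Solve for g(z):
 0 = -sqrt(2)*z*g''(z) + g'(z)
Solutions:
 g(z) = C1 + C2*z^(sqrt(2)/2 + 1)


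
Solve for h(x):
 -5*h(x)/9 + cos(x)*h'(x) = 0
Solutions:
 h(x) = C1*(sin(x) + 1)^(5/18)/(sin(x) - 1)^(5/18)


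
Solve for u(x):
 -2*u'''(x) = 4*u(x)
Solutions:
 u(x) = C3*exp(-2^(1/3)*x) + (C1*sin(2^(1/3)*sqrt(3)*x/2) + C2*cos(2^(1/3)*sqrt(3)*x/2))*exp(2^(1/3)*x/2)


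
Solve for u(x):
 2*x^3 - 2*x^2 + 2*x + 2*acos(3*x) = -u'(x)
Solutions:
 u(x) = C1 - x^4/2 + 2*x^3/3 - x^2 - 2*x*acos(3*x) + 2*sqrt(1 - 9*x^2)/3


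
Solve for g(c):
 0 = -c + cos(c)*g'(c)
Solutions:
 g(c) = C1 + Integral(c/cos(c), c)


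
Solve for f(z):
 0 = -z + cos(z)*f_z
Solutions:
 f(z) = C1 + Integral(z/cos(z), z)


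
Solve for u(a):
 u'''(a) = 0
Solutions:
 u(a) = C1 + C2*a + C3*a^2


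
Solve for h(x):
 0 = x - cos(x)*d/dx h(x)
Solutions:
 h(x) = C1 + Integral(x/cos(x), x)


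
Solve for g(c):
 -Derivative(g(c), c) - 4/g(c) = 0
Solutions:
 g(c) = -sqrt(C1 - 8*c)
 g(c) = sqrt(C1 - 8*c)


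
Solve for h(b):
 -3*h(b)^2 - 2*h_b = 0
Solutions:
 h(b) = 2/(C1 + 3*b)


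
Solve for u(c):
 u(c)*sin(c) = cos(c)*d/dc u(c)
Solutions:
 u(c) = C1/cos(c)


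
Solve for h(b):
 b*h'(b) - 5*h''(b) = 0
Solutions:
 h(b) = C1 + C2*erfi(sqrt(10)*b/10)


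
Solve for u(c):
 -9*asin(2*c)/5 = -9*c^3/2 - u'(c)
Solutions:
 u(c) = C1 - 9*c^4/8 + 9*c*asin(2*c)/5 + 9*sqrt(1 - 4*c^2)/10


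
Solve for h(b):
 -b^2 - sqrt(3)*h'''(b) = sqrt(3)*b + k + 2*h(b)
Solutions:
 h(b) = C3*exp(-2^(1/3)*3^(5/6)*b/3) - b^2/2 - sqrt(3)*b/2 - k/2 + (C1*sin(6^(1/3)*b/2) + C2*cos(6^(1/3)*b/2))*exp(2^(1/3)*3^(5/6)*b/6)


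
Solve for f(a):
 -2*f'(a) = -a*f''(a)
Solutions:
 f(a) = C1 + C2*a^3


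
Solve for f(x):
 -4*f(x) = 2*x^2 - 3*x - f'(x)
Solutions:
 f(x) = C1*exp(4*x) - x^2/2 + x/2 + 1/8


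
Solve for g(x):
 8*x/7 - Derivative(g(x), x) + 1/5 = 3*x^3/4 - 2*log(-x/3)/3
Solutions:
 g(x) = C1 - 3*x^4/16 + 4*x^2/7 + 2*x*log(-x)/3 + x*(-10*log(3) - 7)/15


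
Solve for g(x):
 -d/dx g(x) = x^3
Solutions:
 g(x) = C1 - x^4/4


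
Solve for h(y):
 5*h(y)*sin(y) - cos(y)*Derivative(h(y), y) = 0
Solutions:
 h(y) = C1/cos(y)^5


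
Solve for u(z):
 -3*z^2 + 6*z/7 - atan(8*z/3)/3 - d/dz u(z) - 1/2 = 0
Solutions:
 u(z) = C1 - z^3 + 3*z^2/7 - z*atan(8*z/3)/3 - z/2 + log(64*z^2 + 9)/16


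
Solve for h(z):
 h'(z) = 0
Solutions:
 h(z) = C1


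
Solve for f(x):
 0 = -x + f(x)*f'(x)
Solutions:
 f(x) = -sqrt(C1 + x^2)
 f(x) = sqrt(C1 + x^2)


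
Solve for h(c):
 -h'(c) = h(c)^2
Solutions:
 h(c) = 1/(C1 + c)


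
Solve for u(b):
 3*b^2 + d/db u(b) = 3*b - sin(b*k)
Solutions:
 u(b) = C1 - b^3 + 3*b^2/2 + cos(b*k)/k


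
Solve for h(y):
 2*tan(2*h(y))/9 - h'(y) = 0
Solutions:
 h(y) = -asin(C1*exp(4*y/9))/2 + pi/2
 h(y) = asin(C1*exp(4*y/9))/2


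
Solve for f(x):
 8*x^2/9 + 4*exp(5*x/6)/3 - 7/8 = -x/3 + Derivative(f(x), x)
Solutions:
 f(x) = C1 + 8*x^3/27 + x^2/6 - 7*x/8 + 8*exp(5*x/6)/5


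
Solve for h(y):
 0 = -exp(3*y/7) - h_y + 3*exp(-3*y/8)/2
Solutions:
 h(y) = C1 - 7*exp(3*y/7)/3 - 4*exp(-3*y/8)


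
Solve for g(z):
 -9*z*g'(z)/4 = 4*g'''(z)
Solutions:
 g(z) = C1 + Integral(C2*airyai(-6^(2/3)*z/4) + C3*airybi(-6^(2/3)*z/4), z)


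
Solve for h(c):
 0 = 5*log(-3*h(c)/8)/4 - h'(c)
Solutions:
 -4*Integral(1/(log(-_y) - 3*log(2) + log(3)), (_y, h(c)))/5 = C1 - c


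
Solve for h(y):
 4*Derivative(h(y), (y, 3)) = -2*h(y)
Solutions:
 h(y) = C3*exp(-2^(2/3)*y/2) + (C1*sin(2^(2/3)*sqrt(3)*y/4) + C2*cos(2^(2/3)*sqrt(3)*y/4))*exp(2^(2/3)*y/4)


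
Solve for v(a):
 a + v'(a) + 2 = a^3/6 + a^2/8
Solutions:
 v(a) = C1 + a^4/24 + a^3/24 - a^2/2 - 2*a


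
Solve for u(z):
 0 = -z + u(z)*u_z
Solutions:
 u(z) = -sqrt(C1 + z^2)
 u(z) = sqrt(C1 + z^2)


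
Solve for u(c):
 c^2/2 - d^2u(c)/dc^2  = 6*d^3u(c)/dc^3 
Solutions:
 u(c) = C1 + C2*c + C3*exp(-c/6) + c^4/24 - c^3 + 18*c^2


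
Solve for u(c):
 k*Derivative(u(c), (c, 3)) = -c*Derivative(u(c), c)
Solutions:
 u(c) = C1 + Integral(C2*airyai(c*(-1/k)^(1/3)) + C3*airybi(c*(-1/k)^(1/3)), c)


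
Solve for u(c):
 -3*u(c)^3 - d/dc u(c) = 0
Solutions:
 u(c) = -sqrt(2)*sqrt(-1/(C1 - 3*c))/2
 u(c) = sqrt(2)*sqrt(-1/(C1 - 3*c))/2


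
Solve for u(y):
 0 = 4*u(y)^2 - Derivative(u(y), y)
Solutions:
 u(y) = -1/(C1 + 4*y)


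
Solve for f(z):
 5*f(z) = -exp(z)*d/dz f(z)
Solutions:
 f(z) = C1*exp(5*exp(-z))


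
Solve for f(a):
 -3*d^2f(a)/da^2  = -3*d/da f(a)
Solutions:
 f(a) = C1 + C2*exp(a)


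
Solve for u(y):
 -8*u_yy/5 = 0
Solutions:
 u(y) = C1 + C2*y


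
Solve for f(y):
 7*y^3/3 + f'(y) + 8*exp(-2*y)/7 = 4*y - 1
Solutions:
 f(y) = C1 - 7*y^4/12 + 2*y^2 - y + 4*exp(-2*y)/7


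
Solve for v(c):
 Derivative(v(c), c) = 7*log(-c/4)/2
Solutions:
 v(c) = C1 + 7*c*log(-c)/2 + c*(-7*log(2) - 7/2)


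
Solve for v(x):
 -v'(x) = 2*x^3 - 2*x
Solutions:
 v(x) = C1 - x^4/2 + x^2


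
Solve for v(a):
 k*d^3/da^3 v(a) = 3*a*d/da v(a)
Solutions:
 v(a) = C1 + Integral(C2*airyai(3^(1/3)*a*(1/k)^(1/3)) + C3*airybi(3^(1/3)*a*(1/k)^(1/3)), a)


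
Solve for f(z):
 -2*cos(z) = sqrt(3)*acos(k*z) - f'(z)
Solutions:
 f(z) = C1 + sqrt(3)*Piecewise((z*acos(k*z) - sqrt(-k^2*z^2 + 1)/k, Ne(k, 0)), (pi*z/2, True)) + 2*sin(z)


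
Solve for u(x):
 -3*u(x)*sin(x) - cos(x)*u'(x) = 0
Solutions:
 u(x) = C1*cos(x)^3


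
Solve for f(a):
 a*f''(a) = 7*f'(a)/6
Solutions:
 f(a) = C1 + C2*a^(13/6)


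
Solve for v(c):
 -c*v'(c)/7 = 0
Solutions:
 v(c) = C1


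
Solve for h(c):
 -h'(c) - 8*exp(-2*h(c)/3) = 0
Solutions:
 h(c) = 3*log(-sqrt(C1 - 8*c)) - 3*log(3) + 3*log(6)/2
 h(c) = 3*log(C1 - 8*c)/2 - 3*log(3) + 3*log(6)/2


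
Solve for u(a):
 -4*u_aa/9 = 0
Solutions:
 u(a) = C1 + C2*a


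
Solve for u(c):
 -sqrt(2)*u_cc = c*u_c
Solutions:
 u(c) = C1 + C2*erf(2^(1/4)*c/2)


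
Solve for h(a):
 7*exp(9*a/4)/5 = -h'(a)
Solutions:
 h(a) = C1 - 28*exp(9*a/4)/45


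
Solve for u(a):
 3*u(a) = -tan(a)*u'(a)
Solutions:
 u(a) = C1/sin(a)^3


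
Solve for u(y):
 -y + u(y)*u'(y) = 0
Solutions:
 u(y) = -sqrt(C1 + y^2)
 u(y) = sqrt(C1 + y^2)


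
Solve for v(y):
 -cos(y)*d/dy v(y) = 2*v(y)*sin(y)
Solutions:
 v(y) = C1*cos(y)^2


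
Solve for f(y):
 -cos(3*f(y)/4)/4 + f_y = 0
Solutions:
 -y/4 - 2*log(sin(3*f(y)/4) - 1)/3 + 2*log(sin(3*f(y)/4) + 1)/3 = C1


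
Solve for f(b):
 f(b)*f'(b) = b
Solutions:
 f(b) = -sqrt(C1 + b^2)
 f(b) = sqrt(C1 + b^2)


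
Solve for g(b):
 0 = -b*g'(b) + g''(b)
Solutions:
 g(b) = C1 + C2*erfi(sqrt(2)*b/2)


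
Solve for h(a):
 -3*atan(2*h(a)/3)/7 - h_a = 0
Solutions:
 Integral(1/atan(2*_y/3), (_y, h(a))) = C1 - 3*a/7


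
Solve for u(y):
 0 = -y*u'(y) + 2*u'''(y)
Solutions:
 u(y) = C1 + Integral(C2*airyai(2^(2/3)*y/2) + C3*airybi(2^(2/3)*y/2), y)


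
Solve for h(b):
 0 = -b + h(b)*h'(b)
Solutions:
 h(b) = -sqrt(C1 + b^2)
 h(b) = sqrt(C1 + b^2)


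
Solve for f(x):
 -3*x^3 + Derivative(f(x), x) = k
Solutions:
 f(x) = C1 + k*x + 3*x^4/4


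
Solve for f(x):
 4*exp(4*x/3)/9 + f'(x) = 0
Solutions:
 f(x) = C1 - exp(4*x/3)/3


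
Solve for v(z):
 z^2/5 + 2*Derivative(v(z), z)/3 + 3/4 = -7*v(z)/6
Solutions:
 v(z) = C1*exp(-7*z/4) - 6*z^2/35 + 48*z/245 - 2589/3430


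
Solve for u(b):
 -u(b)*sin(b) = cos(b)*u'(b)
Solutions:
 u(b) = C1*cos(b)


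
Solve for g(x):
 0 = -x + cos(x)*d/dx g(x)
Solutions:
 g(x) = C1 + Integral(x/cos(x), x)


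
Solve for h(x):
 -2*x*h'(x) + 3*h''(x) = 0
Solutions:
 h(x) = C1 + C2*erfi(sqrt(3)*x/3)


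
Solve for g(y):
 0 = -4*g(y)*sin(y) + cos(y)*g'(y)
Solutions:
 g(y) = C1/cos(y)^4


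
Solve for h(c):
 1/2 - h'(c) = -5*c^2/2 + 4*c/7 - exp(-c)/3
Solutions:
 h(c) = C1 + 5*c^3/6 - 2*c^2/7 + c/2 - exp(-c)/3


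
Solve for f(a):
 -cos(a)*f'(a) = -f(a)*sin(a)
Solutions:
 f(a) = C1/cos(a)


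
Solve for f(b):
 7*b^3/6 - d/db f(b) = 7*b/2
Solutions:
 f(b) = C1 + 7*b^4/24 - 7*b^2/4


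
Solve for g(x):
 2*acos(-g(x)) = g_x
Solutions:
 Integral(1/acos(-_y), (_y, g(x))) = C1 + 2*x


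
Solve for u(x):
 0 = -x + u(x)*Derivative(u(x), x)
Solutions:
 u(x) = -sqrt(C1 + x^2)
 u(x) = sqrt(C1 + x^2)


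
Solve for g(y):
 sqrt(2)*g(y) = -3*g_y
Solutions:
 g(y) = C1*exp(-sqrt(2)*y/3)


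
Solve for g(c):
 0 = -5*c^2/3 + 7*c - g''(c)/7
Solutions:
 g(c) = C1 + C2*c - 35*c^4/36 + 49*c^3/6


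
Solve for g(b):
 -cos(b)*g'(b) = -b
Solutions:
 g(b) = C1 + Integral(b/cos(b), b)


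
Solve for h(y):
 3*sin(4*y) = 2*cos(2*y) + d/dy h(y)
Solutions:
 h(y) = C1 - sin(2*y) - 3*cos(4*y)/4


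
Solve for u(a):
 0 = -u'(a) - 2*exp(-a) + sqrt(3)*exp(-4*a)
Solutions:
 u(a) = C1 + 2*exp(-a) - sqrt(3)*exp(-4*a)/4


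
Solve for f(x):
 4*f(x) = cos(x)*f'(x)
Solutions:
 f(x) = C1*(sin(x)^2 + 2*sin(x) + 1)/(sin(x)^2 - 2*sin(x) + 1)


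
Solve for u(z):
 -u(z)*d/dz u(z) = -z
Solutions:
 u(z) = -sqrt(C1 + z^2)
 u(z) = sqrt(C1 + z^2)


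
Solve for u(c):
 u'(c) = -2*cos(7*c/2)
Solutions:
 u(c) = C1 - 4*sin(7*c/2)/7


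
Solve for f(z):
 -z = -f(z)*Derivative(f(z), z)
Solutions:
 f(z) = -sqrt(C1 + z^2)
 f(z) = sqrt(C1 + z^2)


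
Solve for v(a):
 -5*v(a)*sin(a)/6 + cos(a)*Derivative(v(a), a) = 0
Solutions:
 v(a) = C1/cos(a)^(5/6)


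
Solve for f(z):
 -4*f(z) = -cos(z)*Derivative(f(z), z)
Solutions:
 f(z) = C1*(sin(z)^2 + 2*sin(z) + 1)/(sin(z)^2 - 2*sin(z) + 1)


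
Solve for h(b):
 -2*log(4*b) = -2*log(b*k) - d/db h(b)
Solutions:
 h(b) = C1 + 2*b*(-log(k) + 2*log(2))


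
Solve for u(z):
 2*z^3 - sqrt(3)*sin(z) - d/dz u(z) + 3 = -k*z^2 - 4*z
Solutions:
 u(z) = C1 + k*z^3/3 + z^4/2 + 2*z^2 + 3*z + sqrt(3)*cos(z)


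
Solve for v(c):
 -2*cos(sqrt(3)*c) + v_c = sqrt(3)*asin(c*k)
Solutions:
 v(c) = C1 + sqrt(3)*Piecewise((c*asin(c*k) + sqrt(-c^2*k^2 + 1)/k, Ne(k, 0)), (0, True)) + 2*sqrt(3)*sin(sqrt(3)*c)/3


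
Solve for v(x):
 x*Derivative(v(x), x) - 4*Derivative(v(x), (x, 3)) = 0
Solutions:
 v(x) = C1 + Integral(C2*airyai(2^(1/3)*x/2) + C3*airybi(2^(1/3)*x/2), x)


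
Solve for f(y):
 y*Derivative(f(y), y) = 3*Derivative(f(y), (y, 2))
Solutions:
 f(y) = C1 + C2*erfi(sqrt(6)*y/6)


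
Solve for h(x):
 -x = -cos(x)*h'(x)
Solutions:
 h(x) = C1 + Integral(x/cos(x), x)


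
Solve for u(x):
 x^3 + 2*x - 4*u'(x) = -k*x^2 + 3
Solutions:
 u(x) = C1 + k*x^3/12 + x^4/16 + x^2/4 - 3*x/4


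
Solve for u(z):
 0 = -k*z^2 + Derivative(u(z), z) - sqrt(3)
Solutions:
 u(z) = C1 + k*z^3/3 + sqrt(3)*z


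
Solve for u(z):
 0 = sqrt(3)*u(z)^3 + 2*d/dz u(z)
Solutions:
 u(z) = -sqrt(-1/(C1 - sqrt(3)*z))
 u(z) = sqrt(-1/(C1 - sqrt(3)*z))


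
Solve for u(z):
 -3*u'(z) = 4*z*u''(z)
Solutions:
 u(z) = C1 + C2*z^(1/4)


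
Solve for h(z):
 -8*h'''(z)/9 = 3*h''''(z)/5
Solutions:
 h(z) = C1 + C2*z + C3*z^2 + C4*exp(-40*z/27)


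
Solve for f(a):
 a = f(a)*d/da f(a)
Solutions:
 f(a) = -sqrt(C1 + a^2)
 f(a) = sqrt(C1 + a^2)


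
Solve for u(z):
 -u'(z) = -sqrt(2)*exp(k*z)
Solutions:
 u(z) = C1 + sqrt(2)*exp(k*z)/k


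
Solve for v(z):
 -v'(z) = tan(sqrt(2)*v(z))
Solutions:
 v(z) = sqrt(2)*(pi - asin(C1*exp(-sqrt(2)*z)))/2
 v(z) = sqrt(2)*asin(C1*exp(-sqrt(2)*z))/2


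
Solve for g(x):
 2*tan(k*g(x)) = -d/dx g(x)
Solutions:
 g(x) = Piecewise((-asin(exp(C1*k - 2*k*x))/k + pi/k, Ne(k, 0)), (nan, True))
 g(x) = Piecewise((asin(exp(C1*k - 2*k*x))/k, Ne(k, 0)), (nan, True))


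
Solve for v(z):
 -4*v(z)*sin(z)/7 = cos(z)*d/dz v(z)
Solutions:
 v(z) = C1*cos(z)^(4/7)


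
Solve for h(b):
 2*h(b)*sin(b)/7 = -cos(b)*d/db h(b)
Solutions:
 h(b) = C1*cos(b)^(2/7)


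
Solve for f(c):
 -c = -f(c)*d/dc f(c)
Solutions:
 f(c) = -sqrt(C1 + c^2)
 f(c) = sqrt(C1 + c^2)


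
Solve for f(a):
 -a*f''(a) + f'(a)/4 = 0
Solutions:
 f(a) = C1 + C2*a^(5/4)


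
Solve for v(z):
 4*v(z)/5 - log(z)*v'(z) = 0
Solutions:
 v(z) = C1*exp(4*li(z)/5)


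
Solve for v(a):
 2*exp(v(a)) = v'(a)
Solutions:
 v(a) = log(-1/(C1 + 2*a))


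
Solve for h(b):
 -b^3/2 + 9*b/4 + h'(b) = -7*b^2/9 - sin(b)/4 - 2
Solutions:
 h(b) = C1 + b^4/8 - 7*b^3/27 - 9*b^2/8 - 2*b + cos(b)/4


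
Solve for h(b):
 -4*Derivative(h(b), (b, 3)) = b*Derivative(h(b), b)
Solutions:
 h(b) = C1 + Integral(C2*airyai(-2^(1/3)*b/2) + C3*airybi(-2^(1/3)*b/2), b)


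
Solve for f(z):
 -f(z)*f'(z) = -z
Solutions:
 f(z) = -sqrt(C1 + z^2)
 f(z) = sqrt(C1 + z^2)


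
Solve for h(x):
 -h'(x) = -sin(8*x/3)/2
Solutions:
 h(x) = C1 - 3*cos(8*x/3)/16


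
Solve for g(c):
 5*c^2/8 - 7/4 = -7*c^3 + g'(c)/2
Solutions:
 g(c) = C1 + 7*c^4/2 + 5*c^3/12 - 7*c/2


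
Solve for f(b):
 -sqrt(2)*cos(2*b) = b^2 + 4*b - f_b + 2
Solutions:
 f(b) = C1 + b^3/3 + 2*b^2 + 2*b + sqrt(2)*sin(2*b)/2


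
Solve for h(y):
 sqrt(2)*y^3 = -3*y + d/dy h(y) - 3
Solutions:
 h(y) = C1 + sqrt(2)*y^4/4 + 3*y^2/2 + 3*y


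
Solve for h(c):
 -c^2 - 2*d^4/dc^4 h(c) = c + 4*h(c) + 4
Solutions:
 h(c) = -c^2/4 - c/4 + (C1*sin(2^(3/4)*c/2) + C2*cos(2^(3/4)*c/2))*exp(-2^(3/4)*c/2) + (C3*sin(2^(3/4)*c/2) + C4*cos(2^(3/4)*c/2))*exp(2^(3/4)*c/2) - 1


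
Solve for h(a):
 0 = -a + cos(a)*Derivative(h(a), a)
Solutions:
 h(a) = C1 + Integral(a/cos(a), a)


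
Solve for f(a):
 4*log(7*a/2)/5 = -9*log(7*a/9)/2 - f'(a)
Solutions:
 f(a) = C1 - 53*a*log(a)/10 - 53*a*log(7)/10 + 4*a*log(2)/5 + 53*a/10 + 9*a*log(3)


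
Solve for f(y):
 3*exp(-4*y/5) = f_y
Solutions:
 f(y) = C1 - 15*exp(-4*y/5)/4


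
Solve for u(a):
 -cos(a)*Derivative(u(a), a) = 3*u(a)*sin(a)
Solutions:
 u(a) = C1*cos(a)^3


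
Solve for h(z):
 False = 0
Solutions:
 h(z) = C1 + zoo*z - log(cos(z))/2


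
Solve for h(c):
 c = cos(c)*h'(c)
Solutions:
 h(c) = C1 + Integral(c/cos(c), c)


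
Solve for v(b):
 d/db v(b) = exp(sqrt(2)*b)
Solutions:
 v(b) = C1 + sqrt(2)*exp(sqrt(2)*b)/2


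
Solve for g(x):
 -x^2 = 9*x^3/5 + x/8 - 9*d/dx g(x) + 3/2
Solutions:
 g(x) = C1 + x^4/20 + x^3/27 + x^2/144 + x/6


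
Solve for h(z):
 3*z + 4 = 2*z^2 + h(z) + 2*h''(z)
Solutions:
 h(z) = C1*sin(sqrt(2)*z/2) + C2*cos(sqrt(2)*z/2) - 2*z^2 + 3*z + 12


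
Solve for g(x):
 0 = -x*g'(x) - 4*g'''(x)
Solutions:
 g(x) = C1 + Integral(C2*airyai(-2^(1/3)*x/2) + C3*airybi(-2^(1/3)*x/2), x)


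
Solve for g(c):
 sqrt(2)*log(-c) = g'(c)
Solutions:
 g(c) = C1 + sqrt(2)*c*log(-c) - sqrt(2)*c


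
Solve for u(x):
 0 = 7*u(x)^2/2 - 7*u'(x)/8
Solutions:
 u(x) = -1/(C1 + 4*x)


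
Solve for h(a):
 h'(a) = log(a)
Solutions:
 h(a) = C1 + a*log(a) - a


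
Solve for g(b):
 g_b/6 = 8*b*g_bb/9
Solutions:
 g(b) = C1 + C2*b^(19/16)


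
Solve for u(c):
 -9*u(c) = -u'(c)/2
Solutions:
 u(c) = C1*exp(18*c)


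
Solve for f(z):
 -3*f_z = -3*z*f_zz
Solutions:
 f(z) = C1 + C2*z^2


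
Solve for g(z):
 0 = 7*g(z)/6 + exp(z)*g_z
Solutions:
 g(z) = C1*exp(7*exp(-z)/6)


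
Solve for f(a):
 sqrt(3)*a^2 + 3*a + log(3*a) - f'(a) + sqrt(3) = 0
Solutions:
 f(a) = C1 + sqrt(3)*a^3/3 + 3*a^2/2 + a*log(a) - a + a*log(3) + sqrt(3)*a


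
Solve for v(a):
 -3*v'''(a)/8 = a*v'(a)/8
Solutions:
 v(a) = C1 + Integral(C2*airyai(-3^(2/3)*a/3) + C3*airybi(-3^(2/3)*a/3), a)


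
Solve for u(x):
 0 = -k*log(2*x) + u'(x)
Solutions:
 u(x) = C1 + k*x*log(x) - k*x + k*x*log(2)


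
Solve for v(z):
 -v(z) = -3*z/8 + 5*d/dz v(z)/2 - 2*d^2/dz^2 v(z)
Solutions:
 v(z) = C1*exp(z*(5 - sqrt(57))/8) + C2*exp(z*(5 + sqrt(57))/8) + 3*z/8 - 15/16


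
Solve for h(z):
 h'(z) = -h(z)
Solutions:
 h(z) = C1*exp(-z)


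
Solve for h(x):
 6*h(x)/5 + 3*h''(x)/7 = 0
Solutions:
 h(x) = C1*sin(sqrt(70)*x/5) + C2*cos(sqrt(70)*x/5)


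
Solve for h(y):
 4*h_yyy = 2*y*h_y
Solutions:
 h(y) = C1 + Integral(C2*airyai(2^(2/3)*y/2) + C3*airybi(2^(2/3)*y/2), y)


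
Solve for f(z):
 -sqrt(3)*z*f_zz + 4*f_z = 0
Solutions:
 f(z) = C1 + C2*z^(1 + 4*sqrt(3)/3)


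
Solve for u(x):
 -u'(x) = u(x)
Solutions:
 u(x) = C1*exp(-x)


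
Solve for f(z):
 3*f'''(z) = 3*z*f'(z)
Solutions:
 f(z) = C1 + Integral(C2*airyai(z) + C3*airybi(z), z)


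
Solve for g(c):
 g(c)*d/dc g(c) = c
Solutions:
 g(c) = -sqrt(C1 + c^2)
 g(c) = sqrt(C1 + c^2)


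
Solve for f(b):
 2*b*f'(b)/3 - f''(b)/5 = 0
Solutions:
 f(b) = C1 + C2*erfi(sqrt(15)*b/3)


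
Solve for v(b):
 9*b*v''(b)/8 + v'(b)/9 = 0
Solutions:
 v(b) = C1 + C2*b^(73/81)


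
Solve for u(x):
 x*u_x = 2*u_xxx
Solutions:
 u(x) = C1 + Integral(C2*airyai(2^(2/3)*x/2) + C3*airybi(2^(2/3)*x/2), x)


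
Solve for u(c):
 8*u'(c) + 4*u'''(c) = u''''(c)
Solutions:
 u(c) = C1 + C2*exp(c*(-2^(2/3)*(3*sqrt(177) + 43)^(1/3) - 8*2^(1/3)/(3*sqrt(177) + 43)^(1/3) + 8)/6)*sin(2^(1/3)*sqrt(3)*c*(-2^(1/3)*(3*sqrt(177) + 43)^(1/3) + 8/(3*sqrt(177) + 43)^(1/3))/6) + C3*exp(c*(-2^(2/3)*(3*sqrt(177) + 43)^(1/3) - 8*2^(1/3)/(3*sqrt(177) + 43)^(1/3) + 8)/6)*cos(2^(1/3)*sqrt(3)*c*(-2^(1/3)*(3*sqrt(177) + 43)^(1/3) + 8/(3*sqrt(177) + 43)^(1/3))/6) + C4*exp(c*(8*2^(1/3)/(3*sqrt(177) + 43)^(1/3) + 4 + 2^(2/3)*(3*sqrt(177) + 43)^(1/3))/3)


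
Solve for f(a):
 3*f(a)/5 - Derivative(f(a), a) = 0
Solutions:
 f(a) = C1*exp(3*a/5)


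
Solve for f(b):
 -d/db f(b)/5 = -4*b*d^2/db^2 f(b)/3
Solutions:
 f(b) = C1 + C2*b^(23/20)


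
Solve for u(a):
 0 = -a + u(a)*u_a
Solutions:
 u(a) = -sqrt(C1 + a^2)
 u(a) = sqrt(C1 + a^2)


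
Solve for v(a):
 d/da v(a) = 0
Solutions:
 v(a) = C1


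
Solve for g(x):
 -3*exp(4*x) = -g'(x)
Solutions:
 g(x) = C1 + 3*exp(4*x)/4


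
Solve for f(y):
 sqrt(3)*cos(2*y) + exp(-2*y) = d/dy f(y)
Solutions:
 f(y) = C1 + sqrt(3)*sin(2*y)/2 - exp(-2*y)/2


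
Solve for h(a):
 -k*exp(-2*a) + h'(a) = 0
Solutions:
 h(a) = C1 - k*exp(-2*a)/2


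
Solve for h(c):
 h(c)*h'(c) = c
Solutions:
 h(c) = -sqrt(C1 + c^2)
 h(c) = sqrt(C1 + c^2)


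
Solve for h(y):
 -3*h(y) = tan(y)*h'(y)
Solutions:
 h(y) = C1/sin(y)^3


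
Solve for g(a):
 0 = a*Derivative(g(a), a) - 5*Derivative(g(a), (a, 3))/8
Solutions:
 g(a) = C1 + Integral(C2*airyai(2*5^(2/3)*a/5) + C3*airybi(2*5^(2/3)*a/5), a)


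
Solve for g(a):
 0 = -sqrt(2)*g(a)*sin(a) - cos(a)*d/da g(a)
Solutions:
 g(a) = C1*cos(a)^(sqrt(2))


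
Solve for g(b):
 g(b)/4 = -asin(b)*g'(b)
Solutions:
 g(b) = C1*exp(-Integral(1/asin(b), b)/4)


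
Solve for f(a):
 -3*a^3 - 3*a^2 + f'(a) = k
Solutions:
 f(a) = C1 + 3*a^4/4 + a^3 + a*k


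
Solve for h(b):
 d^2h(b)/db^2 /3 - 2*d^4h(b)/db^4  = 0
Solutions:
 h(b) = C1 + C2*b + C3*exp(-sqrt(6)*b/6) + C4*exp(sqrt(6)*b/6)


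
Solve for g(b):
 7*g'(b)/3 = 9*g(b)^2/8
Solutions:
 g(b) = -56/(C1 + 27*b)


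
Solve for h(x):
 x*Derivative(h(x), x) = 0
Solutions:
 h(x) = C1


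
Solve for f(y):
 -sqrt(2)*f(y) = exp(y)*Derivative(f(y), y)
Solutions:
 f(y) = C1*exp(sqrt(2)*exp(-y))


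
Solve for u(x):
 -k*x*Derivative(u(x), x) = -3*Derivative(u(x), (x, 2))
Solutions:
 u(x) = Piecewise((-sqrt(6)*sqrt(pi)*C1*erf(sqrt(6)*x*sqrt(-k)/6)/(2*sqrt(-k)) - C2, (k > 0) | (k < 0)), (-C1*x - C2, True))


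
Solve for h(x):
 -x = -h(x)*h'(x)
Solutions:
 h(x) = -sqrt(C1 + x^2)
 h(x) = sqrt(C1 + x^2)


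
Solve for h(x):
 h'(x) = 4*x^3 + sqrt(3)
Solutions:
 h(x) = C1 + x^4 + sqrt(3)*x


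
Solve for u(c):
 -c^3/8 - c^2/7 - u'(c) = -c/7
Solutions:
 u(c) = C1 - c^4/32 - c^3/21 + c^2/14


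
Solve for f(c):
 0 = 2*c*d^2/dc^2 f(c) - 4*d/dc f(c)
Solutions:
 f(c) = C1 + C2*c^3


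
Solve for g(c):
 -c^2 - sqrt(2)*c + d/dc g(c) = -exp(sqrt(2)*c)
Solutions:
 g(c) = C1 + c^3/3 + sqrt(2)*c^2/2 - sqrt(2)*exp(sqrt(2)*c)/2


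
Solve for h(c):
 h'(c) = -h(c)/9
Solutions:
 h(c) = C1*exp(-c/9)


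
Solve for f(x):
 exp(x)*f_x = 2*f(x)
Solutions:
 f(x) = C1*exp(-2*exp(-x))


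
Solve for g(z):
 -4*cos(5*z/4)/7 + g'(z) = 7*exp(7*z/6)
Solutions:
 g(z) = C1 + 6*exp(7*z/6) + 16*sin(5*z/4)/35


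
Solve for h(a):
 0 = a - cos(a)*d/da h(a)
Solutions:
 h(a) = C1 + Integral(a/cos(a), a)


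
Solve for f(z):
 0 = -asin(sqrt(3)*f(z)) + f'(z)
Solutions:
 Integral(1/asin(sqrt(3)*_y), (_y, f(z))) = C1 + z


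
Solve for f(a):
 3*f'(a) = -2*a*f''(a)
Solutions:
 f(a) = C1 + C2/sqrt(a)


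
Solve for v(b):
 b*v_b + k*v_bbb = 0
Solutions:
 v(b) = C1 + Integral(C2*airyai(b*(-1/k)^(1/3)) + C3*airybi(b*(-1/k)^(1/3)), b)


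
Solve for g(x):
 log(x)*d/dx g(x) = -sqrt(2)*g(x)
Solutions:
 g(x) = C1*exp(-sqrt(2)*li(x))


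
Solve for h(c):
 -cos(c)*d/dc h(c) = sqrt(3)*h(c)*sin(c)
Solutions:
 h(c) = C1*cos(c)^(sqrt(3))


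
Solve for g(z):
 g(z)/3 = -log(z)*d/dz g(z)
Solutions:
 g(z) = C1*exp(-li(z)/3)


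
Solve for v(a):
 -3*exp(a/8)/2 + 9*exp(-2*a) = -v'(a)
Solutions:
 v(a) = C1 + 12*exp(a/8) + 9*exp(-2*a)/2


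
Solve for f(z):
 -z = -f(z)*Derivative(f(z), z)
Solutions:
 f(z) = -sqrt(C1 + z^2)
 f(z) = sqrt(C1 + z^2)


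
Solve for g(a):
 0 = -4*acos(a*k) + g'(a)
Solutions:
 g(a) = C1 + 4*Piecewise((a*acos(a*k) - sqrt(-a^2*k^2 + 1)/k, Ne(k, 0)), (pi*a/2, True))


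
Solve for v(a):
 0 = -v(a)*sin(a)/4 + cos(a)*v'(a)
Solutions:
 v(a) = C1/cos(a)^(1/4)


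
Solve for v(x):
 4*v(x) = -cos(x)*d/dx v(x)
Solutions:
 v(x) = C1*(sin(x)^2 - 2*sin(x) + 1)/(sin(x)^2 + 2*sin(x) + 1)


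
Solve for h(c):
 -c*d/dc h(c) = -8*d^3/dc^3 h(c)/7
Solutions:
 h(c) = C1 + Integral(C2*airyai(7^(1/3)*c/2) + C3*airybi(7^(1/3)*c/2), c)


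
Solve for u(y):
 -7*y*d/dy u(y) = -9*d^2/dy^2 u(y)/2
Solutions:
 u(y) = C1 + C2*erfi(sqrt(7)*y/3)


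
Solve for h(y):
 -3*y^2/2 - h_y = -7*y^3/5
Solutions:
 h(y) = C1 + 7*y^4/20 - y^3/2


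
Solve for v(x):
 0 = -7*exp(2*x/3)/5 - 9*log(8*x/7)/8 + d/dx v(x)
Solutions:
 v(x) = C1 + 9*x*log(x)/8 + 9*x*(-log(7) - 1 + 3*log(2))/8 + 21*exp(2*x/3)/10


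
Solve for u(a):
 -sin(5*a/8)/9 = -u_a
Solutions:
 u(a) = C1 - 8*cos(5*a/8)/45


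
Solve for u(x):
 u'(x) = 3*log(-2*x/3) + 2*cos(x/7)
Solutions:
 u(x) = C1 + 3*x*log(-x) - 3*x*log(3) - 3*x + 3*x*log(2) + 14*sin(x/7)


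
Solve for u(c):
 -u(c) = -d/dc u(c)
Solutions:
 u(c) = C1*exp(c)


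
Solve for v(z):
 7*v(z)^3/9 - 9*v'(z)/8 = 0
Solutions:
 v(z) = -9*sqrt(2)*sqrt(-1/(C1 + 56*z))/2
 v(z) = 9*sqrt(2)*sqrt(-1/(C1 + 56*z))/2


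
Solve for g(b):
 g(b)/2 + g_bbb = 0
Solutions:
 g(b) = C3*exp(-2^(2/3)*b/2) + (C1*sin(2^(2/3)*sqrt(3)*b/4) + C2*cos(2^(2/3)*sqrt(3)*b/4))*exp(2^(2/3)*b/4)


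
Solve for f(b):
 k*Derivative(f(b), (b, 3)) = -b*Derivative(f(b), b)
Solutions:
 f(b) = C1 + Integral(C2*airyai(b*(-1/k)^(1/3)) + C3*airybi(b*(-1/k)^(1/3)), b)


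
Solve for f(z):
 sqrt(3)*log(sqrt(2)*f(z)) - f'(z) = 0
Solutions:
 -2*sqrt(3)*Integral(1/(2*log(_y) + log(2)), (_y, f(z)))/3 = C1 - z


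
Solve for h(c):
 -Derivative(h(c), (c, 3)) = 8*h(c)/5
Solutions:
 h(c) = C3*exp(-2*5^(2/3)*c/5) + (C1*sin(sqrt(3)*5^(2/3)*c/5) + C2*cos(sqrt(3)*5^(2/3)*c/5))*exp(5^(2/3)*c/5)


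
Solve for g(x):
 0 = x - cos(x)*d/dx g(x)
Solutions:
 g(x) = C1 + Integral(x/cos(x), x)


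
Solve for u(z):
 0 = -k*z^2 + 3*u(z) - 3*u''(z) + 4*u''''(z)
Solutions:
 u(z) = k*z^2/3 + 2*k/3 + (C1*sin(sqrt(2)*3^(1/4)*z*sin(atan(sqrt(39)/3)/2)/2) + C2*cos(sqrt(2)*3^(1/4)*z*sin(atan(sqrt(39)/3)/2)/2))*exp(-sqrt(2)*3^(1/4)*z*cos(atan(sqrt(39)/3)/2)/2) + (C3*sin(sqrt(2)*3^(1/4)*z*sin(atan(sqrt(39)/3)/2)/2) + C4*cos(sqrt(2)*3^(1/4)*z*sin(atan(sqrt(39)/3)/2)/2))*exp(sqrt(2)*3^(1/4)*z*cos(atan(sqrt(39)/3)/2)/2)


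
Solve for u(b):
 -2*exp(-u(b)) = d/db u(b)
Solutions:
 u(b) = log(C1 - 2*b)


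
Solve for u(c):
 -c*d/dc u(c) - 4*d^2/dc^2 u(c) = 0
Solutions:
 u(c) = C1 + C2*erf(sqrt(2)*c/4)


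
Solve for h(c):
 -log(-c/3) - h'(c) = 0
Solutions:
 h(c) = C1 - c*log(-c) + c*(1 + log(3))


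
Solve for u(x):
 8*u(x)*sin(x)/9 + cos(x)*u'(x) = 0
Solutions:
 u(x) = C1*cos(x)^(8/9)


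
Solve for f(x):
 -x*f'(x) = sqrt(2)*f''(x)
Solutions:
 f(x) = C1 + C2*erf(2^(1/4)*x/2)


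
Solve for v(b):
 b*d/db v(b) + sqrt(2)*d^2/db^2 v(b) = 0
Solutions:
 v(b) = C1 + C2*erf(2^(1/4)*b/2)


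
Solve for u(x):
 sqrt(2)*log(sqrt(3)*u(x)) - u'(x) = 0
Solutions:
 -sqrt(2)*Integral(1/(2*log(_y) + log(3)), (_y, u(x))) = C1 - x


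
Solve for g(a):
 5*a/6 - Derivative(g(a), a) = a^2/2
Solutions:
 g(a) = C1 - a^3/6 + 5*a^2/12


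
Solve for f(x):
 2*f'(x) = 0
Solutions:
 f(x) = C1


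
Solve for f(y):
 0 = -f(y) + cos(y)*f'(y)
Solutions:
 f(y) = C1*sqrt(sin(y) + 1)/sqrt(sin(y) - 1)


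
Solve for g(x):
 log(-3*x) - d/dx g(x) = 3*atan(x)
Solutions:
 g(x) = C1 + x*log(-x) - 3*x*atan(x) - x + x*log(3) + 3*log(x^2 + 1)/2


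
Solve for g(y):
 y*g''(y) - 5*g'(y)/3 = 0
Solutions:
 g(y) = C1 + C2*y^(8/3)


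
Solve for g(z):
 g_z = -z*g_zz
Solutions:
 g(z) = C1 + C2*log(z)


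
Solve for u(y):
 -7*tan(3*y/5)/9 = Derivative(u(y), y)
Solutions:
 u(y) = C1 + 35*log(cos(3*y/5))/27


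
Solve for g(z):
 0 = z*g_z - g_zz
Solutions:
 g(z) = C1 + C2*erfi(sqrt(2)*z/2)


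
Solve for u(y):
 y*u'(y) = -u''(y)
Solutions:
 u(y) = C1 + C2*erf(sqrt(2)*y/2)


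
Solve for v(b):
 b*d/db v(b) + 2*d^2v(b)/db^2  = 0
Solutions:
 v(b) = C1 + C2*erf(b/2)


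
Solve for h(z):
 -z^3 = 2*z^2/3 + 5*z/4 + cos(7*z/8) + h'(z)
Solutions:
 h(z) = C1 - z^4/4 - 2*z^3/9 - 5*z^2/8 - 8*sin(7*z/8)/7


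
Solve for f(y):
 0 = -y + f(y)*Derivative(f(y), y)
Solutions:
 f(y) = -sqrt(C1 + y^2)
 f(y) = sqrt(C1 + y^2)


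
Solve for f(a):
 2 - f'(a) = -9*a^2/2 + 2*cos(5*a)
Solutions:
 f(a) = C1 + 3*a^3/2 + 2*a - 2*sin(5*a)/5


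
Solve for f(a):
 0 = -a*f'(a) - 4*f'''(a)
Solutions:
 f(a) = C1 + Integral(C2*airyai(-2^(1/3)*a/2) + C3*airybi(-2^(1/3)*a/2), a)


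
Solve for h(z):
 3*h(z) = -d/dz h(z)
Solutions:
 h(z) = C1*exp(-3*z)


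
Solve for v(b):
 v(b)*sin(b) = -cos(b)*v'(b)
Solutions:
 v(b) = C1*cos(b)


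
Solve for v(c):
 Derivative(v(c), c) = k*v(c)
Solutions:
 v(c) = C1*exp(c*k)


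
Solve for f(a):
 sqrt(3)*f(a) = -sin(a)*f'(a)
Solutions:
 f(a) = C1*(cos(a) + 1)^(sqrt(3)/2)/(cos(a) - 1)^(sqrt(3)/2)


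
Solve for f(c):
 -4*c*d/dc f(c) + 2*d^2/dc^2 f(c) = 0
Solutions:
 f(c) = C1 + C2*erfi(c)


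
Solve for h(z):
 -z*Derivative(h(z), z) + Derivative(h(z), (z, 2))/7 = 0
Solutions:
 h(z) = C1 + C2*erfi(sqrt(14)*z/2)


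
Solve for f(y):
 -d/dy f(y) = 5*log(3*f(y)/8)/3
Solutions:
 -3*Integral(1/(-log(_y) - log(3) + 3*log(2)), (_y, f(y)))/5 = C1 - y


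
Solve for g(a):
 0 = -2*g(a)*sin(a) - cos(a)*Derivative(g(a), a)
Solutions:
 g(a) = C1*cos(a)^2


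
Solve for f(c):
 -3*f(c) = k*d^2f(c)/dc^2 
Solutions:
 f(c) = C1*exp(-sqrt(3)*c*sqrt(-1/k)) + C2*exp(sqrt(3)*c*sqrt(-1/k))


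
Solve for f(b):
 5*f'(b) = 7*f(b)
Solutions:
 f(b) = C1*exp(7*b/5)


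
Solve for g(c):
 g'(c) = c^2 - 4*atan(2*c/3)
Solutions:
 g(c) = C1 + c^3/3 - 4*c*atan(2*c/3) + 3*log(4*c^2 + 9)


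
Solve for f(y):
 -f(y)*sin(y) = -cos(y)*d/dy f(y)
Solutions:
 f(y) = C1/cos(y)


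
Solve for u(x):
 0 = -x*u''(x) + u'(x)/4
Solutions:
 u(x) = C1 + C2*x^(5/4)


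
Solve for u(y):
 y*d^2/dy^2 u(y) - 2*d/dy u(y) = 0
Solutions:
 u(y) = C1 + C2*y^3


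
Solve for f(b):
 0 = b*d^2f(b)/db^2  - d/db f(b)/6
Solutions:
 f(b) = C1 + C2*b^(7/6)


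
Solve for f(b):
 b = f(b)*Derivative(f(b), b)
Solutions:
 f(b) = -sqrt(C1 + b^2)
 f(b) = sqrt(C1 + b^2)


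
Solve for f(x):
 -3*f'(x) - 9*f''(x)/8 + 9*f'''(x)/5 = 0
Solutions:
 f(x) = C1 + C2*exp(x*(15 - sqrt(4065))/48) + C3*exp(x*(15 + sqrt(4065))/48)


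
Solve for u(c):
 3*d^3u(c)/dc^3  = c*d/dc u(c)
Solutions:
 u(c) = C1 + Integral(C2*airyai(3^(2/3)*c/3) + C3*airybi(3^(2/3)*c/3), c)


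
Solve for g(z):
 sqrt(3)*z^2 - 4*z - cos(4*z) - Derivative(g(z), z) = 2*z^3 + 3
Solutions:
 g(z) = C1 - z^4/2 + sqrt(3)*z^3/3 - 2*z^2 - 3*z - sin(4*z)/4


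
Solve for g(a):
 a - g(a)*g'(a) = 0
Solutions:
 g(a) = -sqrt(C1 + a^2)
 g(a) = sqrt(C1 + a^2)


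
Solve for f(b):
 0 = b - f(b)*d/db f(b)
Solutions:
 f(b) = -sqrt(C1 + b^2)
 f(b) = sqrt(C1 + b^2)


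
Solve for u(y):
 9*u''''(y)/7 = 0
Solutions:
 u(y) = C1 + C2*y + C3*y^2 + C4*y^3


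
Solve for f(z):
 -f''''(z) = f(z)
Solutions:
 f(z) = (C1*sin(sqrt(2)*z/2) + C2*cos(sqrt(2)*z/2))*exp(-sqrt(2)*z/2) + (C3*sin(sqrt(2)*z/2) + C4*cos(sqrt(2)*z/2))*exp(sqrt(2)*z/2)


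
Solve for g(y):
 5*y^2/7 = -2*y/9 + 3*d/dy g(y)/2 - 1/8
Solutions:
 g(y) = C1 + 10*y^3/63 + 2*y^2/27 + y/12


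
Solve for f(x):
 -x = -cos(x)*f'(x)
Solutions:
 f(x) = C1 + Integral(x/cos(x), x)


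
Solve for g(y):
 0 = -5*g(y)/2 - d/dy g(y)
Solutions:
 g(y) = C1*exp(-5*y/2)


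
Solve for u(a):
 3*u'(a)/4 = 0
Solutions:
 u(a) = C1


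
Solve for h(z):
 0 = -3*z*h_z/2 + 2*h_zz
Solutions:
 h(z) = C1 + C2*erfi(sqrt(6)*z/4)


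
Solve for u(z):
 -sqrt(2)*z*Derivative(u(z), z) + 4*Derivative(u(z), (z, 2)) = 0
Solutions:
 u(z) = C1 + C2*erfi(2^(3/4)*z/4)


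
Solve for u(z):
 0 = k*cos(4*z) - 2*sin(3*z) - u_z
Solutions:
 u(z) = C1 + k*sin(4*z)/4 + 2*cos(3*z)/3


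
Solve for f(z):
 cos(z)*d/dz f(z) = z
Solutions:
 f(z) = C1 + Integral(z/cos(z), z)


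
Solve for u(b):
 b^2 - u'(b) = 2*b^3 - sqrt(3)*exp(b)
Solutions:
 u(b) = C1 - b^4/2 + b^3/3 + sqrt(3)*exp(b)


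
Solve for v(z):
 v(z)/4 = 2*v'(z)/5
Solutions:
 v(z) = C1*exp(5*z/8)


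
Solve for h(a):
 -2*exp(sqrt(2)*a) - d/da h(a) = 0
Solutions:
 h(a) = C1 - sqrt(2)*exp(sqrt(2)*a)
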